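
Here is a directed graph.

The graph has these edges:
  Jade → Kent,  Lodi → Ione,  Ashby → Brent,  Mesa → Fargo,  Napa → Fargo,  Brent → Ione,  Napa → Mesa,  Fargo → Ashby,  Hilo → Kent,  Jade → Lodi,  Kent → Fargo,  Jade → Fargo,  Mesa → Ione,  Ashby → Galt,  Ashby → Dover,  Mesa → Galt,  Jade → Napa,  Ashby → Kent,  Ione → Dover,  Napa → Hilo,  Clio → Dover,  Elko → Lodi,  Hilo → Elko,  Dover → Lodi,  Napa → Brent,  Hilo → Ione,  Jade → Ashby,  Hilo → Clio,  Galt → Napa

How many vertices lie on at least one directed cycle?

A vertex is on a directed cycle iff it belongs to a strongly connected component of size ≥ 2 (or has a self-loop).
The vertices on cycles are {Galt, Hilo, Ione, Kent, Lodi, Mesa, Napa, Ashby, Dover, Fargo} — 10 in total.

10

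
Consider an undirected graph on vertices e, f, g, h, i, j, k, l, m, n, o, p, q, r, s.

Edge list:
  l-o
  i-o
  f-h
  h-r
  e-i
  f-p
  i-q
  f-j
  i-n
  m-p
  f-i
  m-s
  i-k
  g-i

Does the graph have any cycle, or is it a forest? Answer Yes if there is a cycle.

No

DFS, tracking each vertex's parent; an edge to a visited non-parent vertex closes a cycle.
Start from j:
visit j (parent –)
  visit f (parent j)
    visit h (parent f)
      visit r (parent h)
        r–h: parent, skip
      h–f: parent, skip
    visit p (parent f)
      p–f: parent, skip
      visit m (parent p)
        visit s (parent m)
          s–m: parent, skip
        m–p: parent, skip
    visit i (parent f)
      visit k (parent i)
        k–i: parent, skip
      visit q (parent i)
        q–i: parent, skip
      visit n (parent i)
        n–i: parent, skip
      visit e (parent i)
        e–i: parent, skip
      visit g (parent i)
        g–i: parent, skip
      visit o (parent i)
        o–i: parent, skip
        visit l (parent o)
          l–o: parent, skip
      i–f: parent, skip
    f–j: parent, skip
No non-parent visited neighbor found — the graph is a forest.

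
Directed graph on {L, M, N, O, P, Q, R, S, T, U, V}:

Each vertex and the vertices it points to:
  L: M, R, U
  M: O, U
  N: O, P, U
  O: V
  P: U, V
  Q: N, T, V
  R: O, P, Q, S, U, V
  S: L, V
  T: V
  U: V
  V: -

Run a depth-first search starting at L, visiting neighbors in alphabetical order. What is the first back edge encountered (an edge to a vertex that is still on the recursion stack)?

S->L

DFS from L (visiting neighbors in alphabetical order); mark gray on enter, black on exit:
L gray
  M gray
    O gray
      V gray
      V black
    O black
    U gray
      U→V: V black — skip
    U black
  M black
  R gray
    R→O: O black — skip
    P gray
      P→U: U black — skip
      P→V: V black — skip
    P black
    Q gray
      N gray
        N→O: O black — skip
        N→P: P black — skip
        N→U: U black — skip
      N black
      T gray
        T→V: V black — skip
      T black
      Q→V: V black — skip
    Q black
    S gray
      S→L: L is gray → back edge
First back edge: S → L.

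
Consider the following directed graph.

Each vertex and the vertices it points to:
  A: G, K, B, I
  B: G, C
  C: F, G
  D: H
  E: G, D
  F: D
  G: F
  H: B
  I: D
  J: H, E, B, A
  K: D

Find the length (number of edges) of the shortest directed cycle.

For each vertex v, BFS finds the shortest path from v back to v.
The shortest such closed walk is H → B → C → F → D → H, length 5.

5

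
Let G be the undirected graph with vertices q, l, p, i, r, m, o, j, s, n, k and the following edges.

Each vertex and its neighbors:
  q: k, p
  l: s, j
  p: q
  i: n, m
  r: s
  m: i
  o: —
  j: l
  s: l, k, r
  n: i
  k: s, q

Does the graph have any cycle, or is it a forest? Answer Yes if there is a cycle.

DFS, tracking each vertex's parent; an edge to a visited non-parent vertex closes a cycle.
Start from i:
visit i (parent –)
  visit n (parent i)
    n–i: parent, skip
  visit m (parent i)
    m–i: parent, skip
visit q (parent –)
  visit k (parent q)
    visit s (parent k)
      visit l (parent s)
        l–s: parent, skip
        visit j (parent l)
          j–l: parent, skip
      s–k: parent, skip
      visit r (parent s)
        r–s: parent, skip
    k–q: parent, skip
  visit p (parent q)
    p–q: parent, skip
visit o (parent –)
No non-parent visited neighbor found — the graph is a forest.

No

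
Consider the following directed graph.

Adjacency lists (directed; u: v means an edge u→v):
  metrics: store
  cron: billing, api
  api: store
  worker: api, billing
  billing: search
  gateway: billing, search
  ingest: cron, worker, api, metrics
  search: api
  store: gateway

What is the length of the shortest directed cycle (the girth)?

4

For each vertex v, BFS finds the shortest path from v back to v.
The shortest such closed walk is store → gateway → search → api → store, length 4.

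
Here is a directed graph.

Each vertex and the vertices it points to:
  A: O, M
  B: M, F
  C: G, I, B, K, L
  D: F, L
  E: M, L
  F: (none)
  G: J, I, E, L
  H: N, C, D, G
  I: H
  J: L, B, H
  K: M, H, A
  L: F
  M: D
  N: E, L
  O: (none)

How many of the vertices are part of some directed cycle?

A vertex is on a directed cycle iff it belongs to a strongly connected component of size ≥ 2 (or has a self-loop).
The vertices on cycles are {C, G, H, I, J, K} — 6 in total.

6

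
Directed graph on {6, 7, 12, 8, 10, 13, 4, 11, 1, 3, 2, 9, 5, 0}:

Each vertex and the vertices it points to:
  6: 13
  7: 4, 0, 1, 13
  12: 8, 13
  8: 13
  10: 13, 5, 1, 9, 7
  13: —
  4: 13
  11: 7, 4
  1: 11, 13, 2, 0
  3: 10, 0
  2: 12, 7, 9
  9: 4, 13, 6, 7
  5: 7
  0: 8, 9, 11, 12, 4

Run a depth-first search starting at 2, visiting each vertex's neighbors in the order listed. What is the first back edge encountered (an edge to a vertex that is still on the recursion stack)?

9→7

DFS from 2 (visiting each vertex's neighbors in the order listed); mark gray on enter, black on exit:
2 gray
  12 gray
    8 gray
      13 gray
      13 black
    8 black
    12→13: 13 black — skip
  12 black
  7 gray
    4 gray
      4→13: 13 black — skip
    4 black
    0 gray
      0→8: 8 black — skip
      9 gray
        9→4: 4 black — skip
        9→13: 13 black — skip
        6 gray
          6→13: 13 black — skip
        6 black
        9→7: 7 is gray → back edge
First back edge: 9 → 7.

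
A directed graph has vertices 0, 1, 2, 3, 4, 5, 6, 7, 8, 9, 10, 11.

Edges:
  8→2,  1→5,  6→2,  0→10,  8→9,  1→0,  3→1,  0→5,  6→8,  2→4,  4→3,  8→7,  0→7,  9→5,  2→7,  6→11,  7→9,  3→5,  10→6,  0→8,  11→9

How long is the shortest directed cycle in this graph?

For each vertex v, BFS finds the shortest path from v back to v.
The shortest such closed walk is 1 → 0 → 8 → 2 → 4 → 3 → 1, length 6.

6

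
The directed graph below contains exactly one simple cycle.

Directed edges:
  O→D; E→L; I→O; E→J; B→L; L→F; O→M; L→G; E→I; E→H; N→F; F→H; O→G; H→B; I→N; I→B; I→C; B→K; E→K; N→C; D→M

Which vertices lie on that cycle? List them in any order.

B, F, H, L

DFS with gray/black marking from H:
H gray
  B gray
    L gray
      G gray
      G black
      F gray
        F→H: H is gray → back edge
Back edge closes the cycle H → B → L → F → H; its vertices are {B, F, H, L}.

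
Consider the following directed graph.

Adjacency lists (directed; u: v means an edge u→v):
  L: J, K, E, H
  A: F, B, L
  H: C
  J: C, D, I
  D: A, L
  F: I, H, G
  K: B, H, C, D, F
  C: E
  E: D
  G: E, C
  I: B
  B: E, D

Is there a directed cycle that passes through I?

Yes

I is on a cycle iff I can reach itself via ≥1 edge.
I → B → D → A → F → I — yes.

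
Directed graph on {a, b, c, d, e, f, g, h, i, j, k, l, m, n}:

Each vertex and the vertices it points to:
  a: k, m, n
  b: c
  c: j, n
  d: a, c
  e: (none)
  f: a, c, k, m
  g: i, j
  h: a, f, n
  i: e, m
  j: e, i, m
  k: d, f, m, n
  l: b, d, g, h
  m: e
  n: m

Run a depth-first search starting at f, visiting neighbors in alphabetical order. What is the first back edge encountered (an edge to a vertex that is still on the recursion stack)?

d→a

DFS from f (visiting neighbors in alphabetical order); mark gray on enter, black on exit:
f gray
  a gray
    k gray
      d gray
        d→a: a is gray → back edge
First back edge: d → a.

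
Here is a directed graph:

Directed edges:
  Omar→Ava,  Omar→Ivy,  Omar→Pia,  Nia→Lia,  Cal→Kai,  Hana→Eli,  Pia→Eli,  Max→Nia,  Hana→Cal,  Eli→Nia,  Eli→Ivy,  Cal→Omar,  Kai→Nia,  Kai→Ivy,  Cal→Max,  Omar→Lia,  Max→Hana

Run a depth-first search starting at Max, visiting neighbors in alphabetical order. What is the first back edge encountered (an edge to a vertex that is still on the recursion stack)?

Cal→Max

DFS from Max (visiting neighbors in alphabetical order); mark gray on enter, black on exit:
Max gray
  Hana gray
    Cal gray
      Kai gray
        Ivy gray
        Ivy black
        Nia gray
          Lia gray
          Lia black
        Nia black
      Kai black
      Cal→Max: Max is gray → back edge
First back edge: Cal → Max.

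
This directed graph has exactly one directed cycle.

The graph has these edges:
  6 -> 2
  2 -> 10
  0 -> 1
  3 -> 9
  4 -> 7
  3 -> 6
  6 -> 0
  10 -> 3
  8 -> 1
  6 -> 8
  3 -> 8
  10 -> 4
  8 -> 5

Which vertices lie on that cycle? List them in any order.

2, 3, 6, 10

DFS with gray/black marking from 10:
10 gray
  4 gray
    7 gray
    7 black
  4 black
  3 gray
    6 gray
      0 gray
        1 gray
        1 black
      0 black
      8 gray
        8→1: 1 black — skip
        5 gray
        5 black
      8 black
      2 gray
        2→10: 10 is gray → back edge
Back edge closes the cycle 10 → 3 → 6 → 2 → 10; its vertices are {2, 3, 6, 10}.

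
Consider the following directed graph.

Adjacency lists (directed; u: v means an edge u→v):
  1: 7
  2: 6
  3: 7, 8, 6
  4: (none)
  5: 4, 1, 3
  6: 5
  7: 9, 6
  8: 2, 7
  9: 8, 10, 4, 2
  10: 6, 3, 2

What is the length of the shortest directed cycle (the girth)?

3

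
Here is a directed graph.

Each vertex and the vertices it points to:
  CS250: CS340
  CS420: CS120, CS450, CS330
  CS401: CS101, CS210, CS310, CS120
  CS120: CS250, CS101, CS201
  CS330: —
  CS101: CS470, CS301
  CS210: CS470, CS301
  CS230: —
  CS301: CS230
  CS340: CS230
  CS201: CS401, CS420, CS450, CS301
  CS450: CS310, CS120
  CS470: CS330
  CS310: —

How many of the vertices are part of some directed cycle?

5

A vertex is on a directed cycle iff it belongs to a strongly connected component of size ≥ 2 (or has a self-loop).
The vertices on cycles are {CS120, CS201, CS401, CS420, CS450} — 5 in total.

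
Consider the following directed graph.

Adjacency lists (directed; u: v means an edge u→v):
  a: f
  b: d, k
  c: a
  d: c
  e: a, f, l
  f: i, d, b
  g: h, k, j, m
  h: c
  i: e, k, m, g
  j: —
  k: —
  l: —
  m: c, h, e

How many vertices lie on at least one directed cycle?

10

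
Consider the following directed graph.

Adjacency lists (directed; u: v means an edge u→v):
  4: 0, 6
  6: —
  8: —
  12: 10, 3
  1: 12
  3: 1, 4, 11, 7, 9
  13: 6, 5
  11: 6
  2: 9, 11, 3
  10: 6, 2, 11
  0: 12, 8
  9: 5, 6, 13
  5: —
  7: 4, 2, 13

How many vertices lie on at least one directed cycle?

8

A vertex is on a directed cycle iff it belongs to a strongly connected component of size ≥ 2 (or has a self-loop).
The vertices on cycles are {0, 1, 2, 3, 4, 7, 10, 12} — 8 in total.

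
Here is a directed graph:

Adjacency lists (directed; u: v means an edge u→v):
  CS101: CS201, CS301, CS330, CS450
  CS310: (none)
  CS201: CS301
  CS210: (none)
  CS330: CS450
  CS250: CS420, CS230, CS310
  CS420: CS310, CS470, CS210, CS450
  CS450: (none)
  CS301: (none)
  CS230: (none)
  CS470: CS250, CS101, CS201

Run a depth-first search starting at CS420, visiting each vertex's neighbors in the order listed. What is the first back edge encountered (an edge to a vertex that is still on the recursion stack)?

CS250->CS420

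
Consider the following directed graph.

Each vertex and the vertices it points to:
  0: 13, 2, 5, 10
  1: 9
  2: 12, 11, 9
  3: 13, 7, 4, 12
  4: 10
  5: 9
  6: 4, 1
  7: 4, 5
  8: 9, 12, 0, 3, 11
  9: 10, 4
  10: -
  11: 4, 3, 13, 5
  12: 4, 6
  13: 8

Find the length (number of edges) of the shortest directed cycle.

3

For each vertex v, BFS finds the shortest path from v back to v.
The shortest such closed walk is 8 → 0 → 13 → 8, length 3.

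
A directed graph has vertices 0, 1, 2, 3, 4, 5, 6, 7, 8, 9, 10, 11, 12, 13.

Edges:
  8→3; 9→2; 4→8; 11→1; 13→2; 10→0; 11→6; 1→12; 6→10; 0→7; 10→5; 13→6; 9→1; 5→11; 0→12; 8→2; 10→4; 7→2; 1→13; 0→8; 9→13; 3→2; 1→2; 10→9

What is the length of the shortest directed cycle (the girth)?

4

For each vertex v, BFS finds the shortest path from v back to v.
The shortest such closed walk is 10 → 9 → 13 → 6 → 10, length 4.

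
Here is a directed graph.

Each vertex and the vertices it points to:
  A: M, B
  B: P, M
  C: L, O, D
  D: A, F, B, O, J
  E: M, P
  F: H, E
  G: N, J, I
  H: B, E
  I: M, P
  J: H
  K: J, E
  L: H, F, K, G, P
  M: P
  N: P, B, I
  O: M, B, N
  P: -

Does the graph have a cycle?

DFS with white/gray/black marking, starting from D:
D gray
  A gray
    M gray
      P gray
      P black
    M black
    B gray
      B→P: P black — skip
      B→M: M black — skip
    B black
  A black
  F gray
    H gray
      H→B: B black — skip
      E gray
        E→M: M black — skip
        E→P: P black — skip
      E black
    H black
    F→E: E black — skip
  F black
  D→B: B black — skip
  O gray
    O→M: M black — skip
    O→B: B black — skip
    N gray
      N→P: P black — skip
      N→B: B black — skip
      I gray
        I→M: M black — skip
        I→P: P black — skip
      I black
    N black
  O black
  J gray
    J→H: H black — skip
  J black
D black
C gray
  L gray
    L→H: H black — skip
    L→F: F black — skip
    K gray
      K→J: J black — skip
      K→E: E black — skip
    K black
    G gray
      G→N: N black — skip
      G→J: J black — skip
      G→I: I black — skip
    G black
    L→P: P black — skip
  L black
  C→O: O black — skip
  C→D: D black — skip
C black
Every edge goes to a white or black vertex — no back edge, so the graph is acyclic.

No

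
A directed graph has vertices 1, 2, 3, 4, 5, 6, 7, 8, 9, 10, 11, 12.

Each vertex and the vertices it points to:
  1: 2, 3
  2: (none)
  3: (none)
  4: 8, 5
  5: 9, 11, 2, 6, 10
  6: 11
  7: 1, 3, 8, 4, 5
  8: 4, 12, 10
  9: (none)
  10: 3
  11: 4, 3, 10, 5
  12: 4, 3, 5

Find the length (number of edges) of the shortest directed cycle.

2

For each vertex v, BFS finds the shortest path from v back to v.
The shortest such closed walk is 8 → 4 → 8, length 2.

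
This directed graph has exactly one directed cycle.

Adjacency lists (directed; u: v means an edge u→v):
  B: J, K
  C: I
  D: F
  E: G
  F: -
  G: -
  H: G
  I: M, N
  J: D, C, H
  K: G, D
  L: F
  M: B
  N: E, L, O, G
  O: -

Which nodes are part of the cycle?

B, C, I, J, M

DFS with gray/black marking from I:
I gray
  M gray
    B gray
      J gray
        D gray
          F gray
          F black
        D black
        C gray
          C→I: I is gray → back edge
Back edge closes the cycle I → M → B → J → C → I; its vertices are {B, C, I, J, M}.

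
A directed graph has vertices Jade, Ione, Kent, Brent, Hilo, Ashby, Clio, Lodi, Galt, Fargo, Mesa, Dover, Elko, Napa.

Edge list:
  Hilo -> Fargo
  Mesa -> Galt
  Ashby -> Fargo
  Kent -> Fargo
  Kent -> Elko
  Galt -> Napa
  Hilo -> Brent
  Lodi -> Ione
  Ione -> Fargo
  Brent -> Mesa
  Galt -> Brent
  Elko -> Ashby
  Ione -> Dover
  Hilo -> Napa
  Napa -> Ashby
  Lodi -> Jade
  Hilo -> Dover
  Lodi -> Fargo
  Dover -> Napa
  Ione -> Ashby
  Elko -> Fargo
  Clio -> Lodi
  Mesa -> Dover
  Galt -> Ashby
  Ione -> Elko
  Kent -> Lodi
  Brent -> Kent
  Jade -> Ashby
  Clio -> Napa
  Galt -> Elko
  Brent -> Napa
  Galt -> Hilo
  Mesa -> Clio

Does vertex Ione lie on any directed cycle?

No

Ione lies on a cycle iff there is a path from Ione back to itself.
Exploring from Ione, it never reaches itself; equivalently, its strongly connected component is a singleton.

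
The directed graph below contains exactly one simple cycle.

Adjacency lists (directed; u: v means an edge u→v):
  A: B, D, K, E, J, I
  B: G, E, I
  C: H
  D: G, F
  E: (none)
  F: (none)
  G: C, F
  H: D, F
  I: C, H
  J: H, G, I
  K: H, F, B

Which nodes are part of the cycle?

DFS with gray/black marking from D:
D gray
  G gray
    C gray
      H gray
        H→D: D is gray → back edge
Back edge closes the cycle D → G → C → H → D; its vertices are {C, D, G, H}.

C, D, G, H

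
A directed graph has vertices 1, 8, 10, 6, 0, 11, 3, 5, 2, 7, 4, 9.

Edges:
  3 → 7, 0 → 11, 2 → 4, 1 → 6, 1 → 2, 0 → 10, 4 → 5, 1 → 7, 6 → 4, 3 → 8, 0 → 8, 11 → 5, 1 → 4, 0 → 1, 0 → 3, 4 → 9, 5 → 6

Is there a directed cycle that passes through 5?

Yes

5 is on a cycle iff 5 can reach itself via ≥1 edge.
5 → 6 → 4 → 5 — yes.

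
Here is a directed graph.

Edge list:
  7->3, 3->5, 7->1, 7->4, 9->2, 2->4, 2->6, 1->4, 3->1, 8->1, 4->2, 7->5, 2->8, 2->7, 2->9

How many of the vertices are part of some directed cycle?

7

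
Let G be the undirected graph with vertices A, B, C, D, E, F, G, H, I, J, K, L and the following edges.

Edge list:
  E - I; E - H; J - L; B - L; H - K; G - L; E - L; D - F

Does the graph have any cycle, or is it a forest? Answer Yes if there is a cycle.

No

DFS, tracking each vertex's parent; an edge to a visited non-parent vertex closes a cycle.
Start from I:
visit I (parent –)
  visit E (parent I)
    E–I: parent, skip
    visit L (parent E)
      visit J (parent L)
        J–L: parent, skip
      visit G (parent L)
        G–L: parent, skip
      visit B (parent L)
        B–L: parent, skip
      L–E: parent, skip
    visit H (parent E)
      visit K (parent H)
        K–H: parent, skip
      H–E: parent, skip
visit A (parent –)
visit C (parent –)
visit D (parent –)
  visit F (parent D)
    F–D: parent, skip
No non-parent visited neighbor found — the graph is a forest.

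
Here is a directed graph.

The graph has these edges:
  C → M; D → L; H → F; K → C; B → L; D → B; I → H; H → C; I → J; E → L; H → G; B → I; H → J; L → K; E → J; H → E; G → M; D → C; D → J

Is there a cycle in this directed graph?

No

DFS with white/gray/black marking, starting from C:
C gray
  M gray
  M black
C black
B gray
  I gray
    J gray
    J black
    H gray
      G gray
        G→M: M black — skip
      G black
      H→C: C black — skip
      F gray
      F black
      E gray
        E→J: J black — skip
        L gray
          K gray
            K→C: C black — skip
          K black
        L black
      E black
      H→J: J black — skip
    H black
  I black
  B→L: L black — skip
B black
D gray
  D→J: J black — skip
  D→C: C black — skip
  D→L: L black — skip
  D→B: B black — skip
D black
Every edge goes to a white or black vertex — no back edge, so the graph is acyclic.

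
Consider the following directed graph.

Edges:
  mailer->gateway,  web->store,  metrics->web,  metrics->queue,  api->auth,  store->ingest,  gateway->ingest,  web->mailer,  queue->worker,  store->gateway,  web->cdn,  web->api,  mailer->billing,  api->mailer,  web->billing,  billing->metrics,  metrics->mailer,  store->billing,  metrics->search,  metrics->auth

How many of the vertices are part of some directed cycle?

A vertex is on a directed cycle iff it belongs to a strongly connected component of size ≥ 2 (or has a self-loop).
The vertices on cycles are {api, web, store, mailer, billing, metrics} — 6 in total.

6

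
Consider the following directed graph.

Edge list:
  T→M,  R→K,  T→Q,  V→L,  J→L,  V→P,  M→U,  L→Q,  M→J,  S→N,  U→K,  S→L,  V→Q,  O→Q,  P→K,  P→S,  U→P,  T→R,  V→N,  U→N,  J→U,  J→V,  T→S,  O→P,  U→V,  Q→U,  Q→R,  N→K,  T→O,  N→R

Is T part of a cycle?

No

T lies on a cycle iff there is a path from T back to itself.
Exploring from T, it never reaches itself; equivalently, its strongly connected component is a singleton.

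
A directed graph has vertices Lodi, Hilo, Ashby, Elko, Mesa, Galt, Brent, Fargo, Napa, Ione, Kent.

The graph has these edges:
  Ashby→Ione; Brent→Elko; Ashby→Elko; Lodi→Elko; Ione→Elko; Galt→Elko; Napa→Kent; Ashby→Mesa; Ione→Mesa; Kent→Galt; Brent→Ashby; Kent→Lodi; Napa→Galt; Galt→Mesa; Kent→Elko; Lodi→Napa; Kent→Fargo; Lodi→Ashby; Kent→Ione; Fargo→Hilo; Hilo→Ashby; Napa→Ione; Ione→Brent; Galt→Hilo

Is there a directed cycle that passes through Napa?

Yes

Napa is on a cycle iff Napa can reach itself via ≥1 edge.
Napa → Kent → Lodi → Napa — yes.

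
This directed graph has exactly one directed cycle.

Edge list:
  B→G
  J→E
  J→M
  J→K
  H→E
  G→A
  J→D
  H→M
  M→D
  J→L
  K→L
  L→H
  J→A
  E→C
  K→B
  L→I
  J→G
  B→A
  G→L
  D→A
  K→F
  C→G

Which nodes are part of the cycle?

C, E, G, H, L

DFS with gray/black marking from L:
L gray
  H gray
    E gray
      C gray
        G gray
          A gray
          A black
          G→L: L is gray → back edge
Back edge closes the cycle L → H → E → C → G → L; its vertices are {C, E, G, H, L}.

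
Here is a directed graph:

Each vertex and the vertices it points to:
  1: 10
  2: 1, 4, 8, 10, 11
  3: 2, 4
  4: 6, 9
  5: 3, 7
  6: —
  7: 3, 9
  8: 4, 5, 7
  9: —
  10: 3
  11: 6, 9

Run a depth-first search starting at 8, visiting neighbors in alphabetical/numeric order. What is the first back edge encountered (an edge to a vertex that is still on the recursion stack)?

10→3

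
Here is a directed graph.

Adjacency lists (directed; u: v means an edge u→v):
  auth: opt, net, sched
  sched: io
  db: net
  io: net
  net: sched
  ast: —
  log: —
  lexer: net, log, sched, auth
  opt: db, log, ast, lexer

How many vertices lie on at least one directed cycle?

6

A vertex is on a directed cycle iff it belongs to a strongly connected component of size ≥ 2 (or has a self-loop).
The vertices on cycles are {io, net, opt, auth, lexer, sched} — 6 in total.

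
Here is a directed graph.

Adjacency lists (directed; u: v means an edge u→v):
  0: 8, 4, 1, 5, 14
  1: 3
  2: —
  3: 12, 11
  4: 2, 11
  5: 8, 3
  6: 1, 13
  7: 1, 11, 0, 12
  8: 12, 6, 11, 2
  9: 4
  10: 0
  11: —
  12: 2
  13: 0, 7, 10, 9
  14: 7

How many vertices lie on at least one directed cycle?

8

A vertex is on a directed cycle iff it belongs to a strongly connected component of size ≥ 2 (or has a self-loop).
The vertices on cycles are {0, 5, 6, 7, 8, 10, 13, 14} — 8 in total.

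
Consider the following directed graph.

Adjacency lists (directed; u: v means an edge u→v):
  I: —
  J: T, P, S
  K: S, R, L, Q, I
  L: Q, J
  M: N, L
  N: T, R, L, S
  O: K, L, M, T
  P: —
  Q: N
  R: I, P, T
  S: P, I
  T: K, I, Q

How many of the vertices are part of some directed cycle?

A vertex is on a directed cycle iff it belongs to a strongly connected component of size ≥ 2 (or has a self-loop).
The vertices on cycles are {J, K, L, N, Q, R, T} — 7 in total.

7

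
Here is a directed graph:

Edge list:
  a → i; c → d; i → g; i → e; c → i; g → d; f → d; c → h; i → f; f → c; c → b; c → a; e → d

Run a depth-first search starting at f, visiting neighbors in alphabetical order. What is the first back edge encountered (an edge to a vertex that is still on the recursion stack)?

i->f

DFS from f (visiting neighbors in alphabetical order); mark gray on enter, black on exit:
f gray
  c gray
    a gray
      i gray
        e gray
          d gray
          d black
        e black
        i→f: f is gray → back edge
First back edge: i → f.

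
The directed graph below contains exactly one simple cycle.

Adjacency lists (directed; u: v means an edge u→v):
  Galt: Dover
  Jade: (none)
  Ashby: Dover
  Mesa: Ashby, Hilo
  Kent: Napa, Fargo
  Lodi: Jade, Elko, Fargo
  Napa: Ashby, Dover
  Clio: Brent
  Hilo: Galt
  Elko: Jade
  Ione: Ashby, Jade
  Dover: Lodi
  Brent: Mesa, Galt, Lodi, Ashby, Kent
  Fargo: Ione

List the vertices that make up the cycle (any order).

Ione, Lodi, Ashby, Dover, Fargo

DFS with gray/black marking from Lodi:
Lodi gray
  Jade gray
  Jade black
  Elko gray
    Elko→Jade: Jade black — skip
  Elko black
  Fargo gray
    Ione gray
      Ashby gray
        Dover gray
          Dover→Lodi: Lodi is gray → back edge
Back edge closes the cycle Lodi → Fargo → Ione → Ashby → Dover → Lodi; its vertices are {Ione, Lodi, Ashby, Dover, Fargo}.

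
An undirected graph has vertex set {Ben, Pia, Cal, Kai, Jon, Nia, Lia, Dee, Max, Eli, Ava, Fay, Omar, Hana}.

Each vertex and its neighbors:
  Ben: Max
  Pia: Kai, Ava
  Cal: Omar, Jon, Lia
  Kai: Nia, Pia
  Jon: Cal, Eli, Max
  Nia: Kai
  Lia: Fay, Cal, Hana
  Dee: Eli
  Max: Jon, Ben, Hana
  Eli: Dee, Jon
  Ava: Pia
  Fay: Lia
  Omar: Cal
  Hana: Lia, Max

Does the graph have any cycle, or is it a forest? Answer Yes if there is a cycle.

DFS, tracking each vertex's parent; an edge to a visited non-parent vertex closes a cycle.
Start from Eli:
visit Eli (parent –)
  visit Dee (parent Eli)
    Dee–Eli: parent, skip
  visit Jon (parent Eli)
    visit Cal (parent Jon)
      visit Omar (parent Cal)
        Omar–Cal: parent, skip
      Cal–Jon: parent, skip
      visit Lia (parent Cal)
        visit Fay (parent Lia)
          Fay–Lia: parent, skip
        Lia–Cal: parent, skip
        visit Hana (parent Lia)
          Hana–Lia: parent, skip
          visit Max (parent Hana)
            Max–Jon: Jon visited and ≠ parent → cycle
Cycle: Jon – Cal – Lia – Hana – Max – Jon.

Yes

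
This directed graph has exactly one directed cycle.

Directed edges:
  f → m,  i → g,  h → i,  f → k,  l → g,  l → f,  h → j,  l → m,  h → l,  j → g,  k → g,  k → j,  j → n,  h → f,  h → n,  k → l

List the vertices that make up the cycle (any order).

f, k, l

DFS with gray/black marking from f:
f gray
  m gray
  m black
  k gray
    l gray
      g gray
      g black
      l→f: f is gray → back edge
Back edge closes the cycle f → k → l → f; its vertices are {f, k, l}.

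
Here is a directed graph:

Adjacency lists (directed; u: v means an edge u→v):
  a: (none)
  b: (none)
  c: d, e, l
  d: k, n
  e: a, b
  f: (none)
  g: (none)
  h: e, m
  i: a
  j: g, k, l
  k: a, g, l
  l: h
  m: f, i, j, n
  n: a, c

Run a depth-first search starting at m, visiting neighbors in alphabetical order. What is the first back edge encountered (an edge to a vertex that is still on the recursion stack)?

DFS from m (visiting neighbors in alphabetical order); mark gray on enter, black on exit:
m gray
  f gray
  f black
  i gray
    a gray
    a black
  i black
  j gray
    g gray
    g black
    k gray
      k→a: a black — skip
      k→g: g black — skip
      l gray
        h gray
          e gray
            e→a: a black — skip
            b gray
            b black
          e black
          h→m: m is gray → back edge
First back edge: h → m.

h->m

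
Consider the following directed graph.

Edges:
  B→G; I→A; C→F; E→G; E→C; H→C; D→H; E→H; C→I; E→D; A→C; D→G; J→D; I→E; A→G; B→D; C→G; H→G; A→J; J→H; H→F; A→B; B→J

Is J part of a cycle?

Yes

J is on a cycle iff J can reach itself via ≥1 edge.
J → H → C → I → A → J — yes.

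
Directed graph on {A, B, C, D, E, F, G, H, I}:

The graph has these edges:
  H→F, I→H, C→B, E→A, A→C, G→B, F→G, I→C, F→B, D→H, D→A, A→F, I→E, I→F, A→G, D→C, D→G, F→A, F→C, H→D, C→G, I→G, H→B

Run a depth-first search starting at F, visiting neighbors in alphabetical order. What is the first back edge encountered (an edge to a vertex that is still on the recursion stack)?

DFS from F (visiting neighbors in alphabetical order); mark gray on enter, black on exit:
F gray
  A gray
    C gray
      B gray
      B black
      G gray
        G→B: B black — skip
      G black
    C black
    A→F: F is gray → back edge
First back edge: A → F.

A→F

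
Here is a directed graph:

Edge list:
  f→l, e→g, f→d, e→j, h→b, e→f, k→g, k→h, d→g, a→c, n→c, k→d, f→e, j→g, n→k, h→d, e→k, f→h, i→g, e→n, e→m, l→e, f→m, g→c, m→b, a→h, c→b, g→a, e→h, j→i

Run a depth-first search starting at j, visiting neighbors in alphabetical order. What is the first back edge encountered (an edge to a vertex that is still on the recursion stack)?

DFS from j (visiting neighbors in alphabetical order); mark gray on enter, black on exit:
j gray
  g gray
    a gray
      c gray
        b gray
        b black
      c black
      h gray
        h→b: b black — skip
        d gray
          d→g: g is gray → back edge
First back edge: d → g.

d->g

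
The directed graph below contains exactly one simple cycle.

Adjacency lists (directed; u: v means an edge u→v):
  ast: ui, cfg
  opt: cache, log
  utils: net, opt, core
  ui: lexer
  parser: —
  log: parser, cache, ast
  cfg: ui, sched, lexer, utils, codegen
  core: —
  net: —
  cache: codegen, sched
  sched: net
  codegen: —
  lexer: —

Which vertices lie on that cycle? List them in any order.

ast, cfg, log, opt, utils

DFS with gray/black marking from log:
log gray
  parser gray
  parser black
  cache gray
    codegen gray
    codegen black
    sched gray
      net gray
      net black
    sched black
  cache black
  ast gray
    ui gray
      lexer gray
      lexer black
    ui black
    cfg gray
      cfg→ui: ui black — skip
      cfg→sched: sched black — skip
      cfg→lexer: lexer black — skip
      utils gray
        utils→net: net black — skip
        opt gray
          opt→cache: cache black — skip
          opt→log: log is gray → back edge
Back edge closes the cycle log → ast → cfg → utils → opt → log; its vertices are {ast, cfg, log, opt, utils}.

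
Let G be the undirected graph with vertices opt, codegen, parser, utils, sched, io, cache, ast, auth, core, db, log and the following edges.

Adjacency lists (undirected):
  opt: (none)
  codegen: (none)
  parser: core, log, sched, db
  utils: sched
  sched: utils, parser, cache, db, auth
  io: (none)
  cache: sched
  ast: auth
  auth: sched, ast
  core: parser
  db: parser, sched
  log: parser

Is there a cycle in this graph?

Yes

DFS, tracking each vertex's parent; an edge to a visited non-parent vertex closes a cycle.
Start from core:
visit core (parent –)
  visit parser (parent core)
    parser–core: parent, skip
    visit log (parent parser)
      log–parser: parent, skip
    visit sched (parent parser)
      visit utils (parent sched)
        utils–sched: parent, skip
      sched–parser: parent, skip
      visit cache (parent sched)
        cache–sched: parent, skip
      visit db (parent sched)
        db–parser: parser visited and ≠ parent → cycle
Cycle: parser – sched – db – parser.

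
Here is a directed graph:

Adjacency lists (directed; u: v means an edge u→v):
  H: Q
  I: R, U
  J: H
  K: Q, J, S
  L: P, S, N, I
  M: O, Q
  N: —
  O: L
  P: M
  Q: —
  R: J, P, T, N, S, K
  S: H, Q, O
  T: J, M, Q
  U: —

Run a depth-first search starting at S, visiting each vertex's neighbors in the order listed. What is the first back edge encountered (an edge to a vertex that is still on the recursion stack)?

DFS from S (visiting each vertex's neighbors in the order listed); mark gray on enter, black on exit:
S gray
  H gray
    Q gray
    Q black
  H black
  S→Q: Q black — skip
  O gray
    L gray
      P gray
        M gray
          M→O: O is gray → back edge
First back edge: M → O.

M→O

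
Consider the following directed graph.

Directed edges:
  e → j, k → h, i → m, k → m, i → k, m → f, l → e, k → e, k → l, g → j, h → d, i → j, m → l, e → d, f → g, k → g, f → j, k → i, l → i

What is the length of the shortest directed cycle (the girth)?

2

For each vertex v, BFS finds the shortest path from v back to v.
The shortest such closed walk is k → i → k, length 2.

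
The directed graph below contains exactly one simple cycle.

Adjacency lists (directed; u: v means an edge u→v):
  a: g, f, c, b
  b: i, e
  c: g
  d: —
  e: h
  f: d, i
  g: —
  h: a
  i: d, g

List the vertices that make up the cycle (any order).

a, b, e, h

DFS with gray/black marking from a:
a gray
  g gray
  g black
  f gray
    d gray
    d black
    i gray
      i→d: d black — skip
      i→g: g black — skip
    i black
  f black
  c gray
    c→g: g black — skip
  c black
  b gray
    b→i: i black — skip
    e gray
      h gray
        h→a: a is gray → back edge
Back edge closes the cycle a → b → e → h → a; its vertices are {a, b, e, h}.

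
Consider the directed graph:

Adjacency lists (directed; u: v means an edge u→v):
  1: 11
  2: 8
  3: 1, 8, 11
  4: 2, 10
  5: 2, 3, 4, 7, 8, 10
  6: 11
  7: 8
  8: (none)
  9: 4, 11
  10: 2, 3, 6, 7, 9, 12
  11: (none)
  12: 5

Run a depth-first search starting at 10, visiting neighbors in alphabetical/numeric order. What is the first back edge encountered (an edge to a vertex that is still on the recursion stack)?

4→10

DFS from 10 (visiting neighbors in alphabetical/numeric order); mark gray on enter, black on exit:
10 gray
  2 gray
    8 gray
    8 black
  2 black
  3 gray
    1 gray
      11 gray
      11 black
    1 black
    3→8: 8 black — skip
    3→11: 11 black — skip
  3 black
  6 gray
    6→11: 11 black — skip
  6 black
  7 gray
    7→8: 8 black — skip
  7 black
  9 gray
    4 gray
      4→2: 2 black — skip
      4→10: 10 is gray → back edge
First back edge: 4 → 10.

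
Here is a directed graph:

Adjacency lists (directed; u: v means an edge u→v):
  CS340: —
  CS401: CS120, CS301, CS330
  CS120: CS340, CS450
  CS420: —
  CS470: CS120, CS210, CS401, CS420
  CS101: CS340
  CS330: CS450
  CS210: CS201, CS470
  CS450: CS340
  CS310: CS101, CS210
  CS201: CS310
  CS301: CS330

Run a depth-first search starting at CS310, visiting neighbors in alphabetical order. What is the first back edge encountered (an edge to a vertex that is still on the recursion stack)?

DFS from CS310 (visiting neighbors in alphabetical order); mark gray on enter, black on exit:
CS310 gray
  CS101 gray
    CS340 gray
    CS340 black
  CS101 black
  CS210 gray
    CS201 gray
      CS201→CS310: CS310 is gray → back edge
First back edge: CS201 → CS310.

CS201→CS310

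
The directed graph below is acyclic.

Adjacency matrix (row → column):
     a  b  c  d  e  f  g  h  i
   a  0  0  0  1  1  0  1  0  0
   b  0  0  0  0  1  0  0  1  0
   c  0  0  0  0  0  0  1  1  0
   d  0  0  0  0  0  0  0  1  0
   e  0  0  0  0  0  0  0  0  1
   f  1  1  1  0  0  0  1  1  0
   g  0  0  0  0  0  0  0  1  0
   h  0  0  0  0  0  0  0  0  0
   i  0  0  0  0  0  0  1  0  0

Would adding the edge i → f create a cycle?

Yes

Adding i→f creates a cycle iff f can already reach i.
Path from f: f → b → e → i.
So f → … → i → f is a cycle.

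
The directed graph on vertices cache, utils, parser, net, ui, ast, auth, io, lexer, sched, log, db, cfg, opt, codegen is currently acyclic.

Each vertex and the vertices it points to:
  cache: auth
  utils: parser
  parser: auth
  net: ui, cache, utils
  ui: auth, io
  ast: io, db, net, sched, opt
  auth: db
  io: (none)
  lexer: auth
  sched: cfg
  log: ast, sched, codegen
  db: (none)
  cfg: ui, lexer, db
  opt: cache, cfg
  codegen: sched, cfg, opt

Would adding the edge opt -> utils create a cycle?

Adding opt→utils creates a cycle iff utils can already reach opt.
Explore from utils: no path reaches opt. The graph stays acyclic.

No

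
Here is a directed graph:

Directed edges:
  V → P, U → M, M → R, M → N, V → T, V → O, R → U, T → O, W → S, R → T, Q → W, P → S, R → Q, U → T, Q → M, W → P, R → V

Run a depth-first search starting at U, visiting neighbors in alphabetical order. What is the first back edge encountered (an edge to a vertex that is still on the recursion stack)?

Q→M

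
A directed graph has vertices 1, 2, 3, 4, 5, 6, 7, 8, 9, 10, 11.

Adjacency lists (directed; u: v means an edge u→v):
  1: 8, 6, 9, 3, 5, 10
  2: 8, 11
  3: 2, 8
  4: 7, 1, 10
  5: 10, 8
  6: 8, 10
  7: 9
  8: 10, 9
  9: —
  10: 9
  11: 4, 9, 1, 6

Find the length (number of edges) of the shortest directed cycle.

4

For each vertex v, BFS finds the shortest path from v back to v.
The shortest such closed walk is 1 → 3 → 2 → 11 → 1, length 4.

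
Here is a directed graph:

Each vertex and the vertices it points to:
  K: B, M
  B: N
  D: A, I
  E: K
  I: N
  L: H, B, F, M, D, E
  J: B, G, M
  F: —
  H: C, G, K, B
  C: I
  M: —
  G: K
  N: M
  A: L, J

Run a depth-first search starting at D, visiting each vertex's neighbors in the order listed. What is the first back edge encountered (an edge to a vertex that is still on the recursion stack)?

DFS from D (visiting each vertex's neighbors in the order listed); mark gray on enter, black on exit:
D gray
  A gray
    L gray
      H gray
        C gray
          I gray
            N gray
              M gray
              M black
            N black
          I black
        C black
        G gray
          K gray
            B gray
              B→N: N black — skip
            B black
            K→M: M black — skip
          K black
        G black
        H→K: K black — skip
        H→B: B black — skip
      H black
      L→B: B black — skip
      F gray
      F black
      L→M: M black — skip
      L→D: D is gray → back edge
First back edge: L → D.

L->D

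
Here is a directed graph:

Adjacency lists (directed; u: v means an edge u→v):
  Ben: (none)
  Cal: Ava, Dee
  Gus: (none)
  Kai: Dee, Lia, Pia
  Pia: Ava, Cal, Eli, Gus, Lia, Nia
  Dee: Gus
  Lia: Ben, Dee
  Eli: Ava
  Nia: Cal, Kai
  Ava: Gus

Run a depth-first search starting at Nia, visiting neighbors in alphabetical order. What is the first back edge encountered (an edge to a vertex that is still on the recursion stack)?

Pia→Nia

DFS from Nia (visiting neighbors in alphabetical order); mark gray on enter, black on exit:
Nia gray
  Cal gray
    Ava gray
      Gus gray
      Gus black
    Ava black
    Dee gray
      Dee→Gus: Gus black — skip
    Dee black
  Cal black
  Kai gray
    Kai→Dee: Dee black — skip
    Lia gray
      Ben gray
      Ben black
      Lia→Dee: Dee black — skip
    Lia black
    Pia gray
      Pia→Ava: Ava black — skip
      Pia→Cal: Cal black — skip
      Eli gray
        Eli→Ava: Ava black — skip
      Eli black
      Pia→Gus: Gus black — skip
      Pia→Lia: Lia black — skip
      Pia→Nia: Nia is gray → back edge
First back edge: Pia → Nia.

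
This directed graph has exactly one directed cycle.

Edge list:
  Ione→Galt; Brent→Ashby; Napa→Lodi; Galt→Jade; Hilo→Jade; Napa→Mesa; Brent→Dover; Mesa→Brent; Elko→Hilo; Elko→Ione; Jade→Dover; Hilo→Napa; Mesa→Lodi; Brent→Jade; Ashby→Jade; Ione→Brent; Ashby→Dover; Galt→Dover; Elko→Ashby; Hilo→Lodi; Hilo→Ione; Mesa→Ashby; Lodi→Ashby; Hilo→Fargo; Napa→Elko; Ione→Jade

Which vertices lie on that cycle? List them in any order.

Elko, Hilo, Napa

DFS with gray/black marking from Elko:
Elko gray
  Ione gray
    Brent gray
      Ashby gray
        Jade gray
          Dover gray
          Dover black
        Jade black
        Ashby→Dover: Dover black — skip
      Ashby black
      Brent→Jade: Jade black — skip
      Brent→Dover: Dover black — skip
    Brent black
    Ione→Jade: Jade black — skip
    Galt gray
      Galt→Dover: Dover black — skip
      Galt→Jade: Jade black — skip
    Galt black
  Ione black
  Hilo gray
    Hilo→Jade: Jade black — skip
    Lodi gray
      Lodi→Ashby: Ashby black — skip
    Lodi black
    Fargo gray
    Fargo black
    Hilo→Ione: Ione black — skip
    Napa gray
      Mesa gray
        Mesa→Ashby: Ashby black — skip
        Mesa→Lodi: Lodi black — skip
        Mesa→Brent: Brent black — skip
      Mesa black
      Napa→Lodi: Lodi black — skip
      Napa→Elko: Elko is gray → back edge
Back edge closes the cycle Elko → Hilo → Napa → Elko; its vertices are {Elko, Hilo, Napa}.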